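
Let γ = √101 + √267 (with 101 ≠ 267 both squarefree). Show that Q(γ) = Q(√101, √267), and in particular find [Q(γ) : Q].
[Q(γ) : Q] = 4 (equivalently, Q(γ) = Q(√101, √267))

Obviously Q(γ) ⊆ Q(√101, √267), and [Q(√101, √267):Q] = 4 (since 101, 267 are distinct squarefree integers > 1 with 26967 not a perfect square). To show equality we compute the minimal polynomial of γ. From γ = √101 + √267: γ^2 = 101 + 2√(26967) + 267 = 368 + 2√(26967), so γ^2 - 368 = 2√(26967); squaring, (γ^2 - 368)^2 = 4·26967, i.e. γ^4 - 736γ^2 + 135424 - 107868 = 0, i.e. γ^4 - 736γ^2 + 27556 = 0. So γ is a root of x^4 - 736x^2 + 27556. This polynomial is irreducible over Q: it has no rational root (each ±√101 ± √267 is irrational), and any factorization into two quadratics over Q would force √(26967) ∈ Q (pairing opposite roots) or √101, √267 ∈ Q (other pairings), all impossible. Hence [Q(γ):Q] = 4 = [Q(√101, √267):Q], so Q(γ) = Q(√101, √267).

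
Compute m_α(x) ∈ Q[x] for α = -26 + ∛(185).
m_α(x) = x^3 + 78x^2 + 2028x + 17391

Set β = α + 26 = ∛(185), so β^3 = 185. Then (α + 26)^3 - 185 = 0, i.e. α is a root of g(x) = (x + 26)^3 - 185 = x^3 + 78x^2 + 2028x + 17391. Since g(x) = h(x + 26) where h(x) = x^3 - 185, and h is irreducible over Q (because 185 is not a perfect cube, so h has no rational root, and a monic cubic with no rational root is irreducible), g is also irreducible (irreducibility is preserved under the substitution x → x + 26). Hence m_α(x) = x^3 + 78x^2 + 2028x + 17391.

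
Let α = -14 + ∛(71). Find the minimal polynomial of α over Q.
m_α(x) = x^3 + 42x^2 + 588x + 2673

Set β = α + 14 = ∛(71), so β^3 = 71. Then (α + 14)^3 - 71 = 0, i.e. α is a root of g(x) = (x + 14)^3 - 71 = x^3 + 42x^2 + 588x + 2673. Since g(x) = h(x + 14) where h(x) = x^3 - 71, and h is irreducible over Q (because 71 is not a perfect cube, so h has no rational root, and a monic cubic with no rational root is irreducible), g is also irreducible (irreducibility is preserved under the substitution x → x + 14). Hence m_α(x) = x^3 + 42x^2 + 588x + 2673.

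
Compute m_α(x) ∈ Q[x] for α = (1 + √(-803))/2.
m_α(x) = x^2 - x + 201

From 2α - 1 = √(-803), squaring gives (2α - 1)^2 = -803, i.e. 4α^2 - 4α + 1 = -803, so α^2 - α + (1 + 803)/4 = 0. Since -803 ≡ 1 (mod 4), (1 + 803)/4 = 201 ∈ Z. The polynomial x^2 - x + 201 has discriminant 1 - 4·(201) = -803, which is not a perfect square in Q (d = -803 is squarefree and ≠ 1), so x^2 - x + 201 is irreducible over Q. It is the minimal polynomial of α.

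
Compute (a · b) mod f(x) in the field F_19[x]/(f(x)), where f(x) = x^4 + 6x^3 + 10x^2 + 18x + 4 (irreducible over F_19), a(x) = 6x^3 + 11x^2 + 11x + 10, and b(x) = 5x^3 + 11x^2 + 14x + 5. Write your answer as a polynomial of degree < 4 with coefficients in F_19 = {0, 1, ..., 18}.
a · b ≡ 3x^3 + 2x^2 + 4x + 10 (mod f(x))

Multiply in F_19[x]: a(x)·b(x) = (6x^3 + 11x^2 + 11x + 10)·(5x^3 + 11x^2 + 14x + 5) = 11x^6 + 7x^5 + 13x^4 + 13x^3 + 15x^2 + 5x + 12. This has degree ≥ 4, so divide by f(x) over F_19: 11x^6 + 7x^5 + 13x^4 + 13x^3 + 15x^2 + 5x + 12 = (11x^2 + 17x + 10)·(x^4 + 6x^3 + 10x^2 + 18x + 4) + (3x^3 + 2x^2 + 4x + 10). Hence a·b ≡ 3x^3 + 2x^2 + 4x + 10 (mod f). (F_19[x]/(f) is a field with 19^4 = 130321 elements since f is irreducible of degree 4.)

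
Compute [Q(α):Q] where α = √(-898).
[Q(α):Q] = 2

[Q(α):Q] equals the degree of the minimal polynomial of α. Here α^2 = -898 and x^2 + 898 is irreducible (d = -898 is squarefree, ≠ 1, hence not a square), so deg(m_α) = 2. Thus [Q(α):Q] = 2.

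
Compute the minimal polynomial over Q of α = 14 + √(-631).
m_α(x) = x^2 - 28x + 827

From α - 14 = √(-631), squaring gives (α - 14)^2 = -631, i.e. α^2 - 28α + 196 = -631, so α^2 - 28α + 827 = 0. The discriminant of x^2 - 28x + 827 is (-28)^2 - 4·(827) = 784 - 3308 = -2524, and 4·(-631) is not a perfect square in Q since -631 is squarefree and ≠ 1. Hence x^2 - 28x + 827 is irreducible over Q and is the minimal polynomial of α.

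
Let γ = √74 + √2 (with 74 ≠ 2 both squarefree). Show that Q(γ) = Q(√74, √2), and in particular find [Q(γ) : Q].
[Q(γ) : Q] = 4 (equivalently, Q(γ) = Q(√74, √2))

Obviously Q(γ) ⊆ Q(√74, √2), and [Q(√74, √2):Q] = 4 (since 74, 2 are distinct squarefree integers > 1 with 148 not a perfect square). To show equality we compute the minimal polynomial of γ. From γ = √74 + √2: γ^2 = 74 + 2√(148) + 2 = 76 + 2√(148), so γ^2 - 76 = 2√(148); squaring, (γ^2 - 76)^2 = 4·148, i.e. γ^4 - 152γ^2 + 5776 - 592 = 0, i.e. γ^4 - 152γ^2 + 5184 = 0. So γ is a root of x^4 - 152x^2 + 5184. This polynomial is irreducible over Q: it has no rational root (each ±√74 ± √2 is irrational), and any factorization into two quadratics over Q would force √(148) ∈ Q (pairing opposite roots) or √74, √2 ∈ Q (other pairings), all impossible. Hence [Q(γ):Q] = 4 = [Q(√74, √2):Q], so Q(γ) = Q(√74, √2).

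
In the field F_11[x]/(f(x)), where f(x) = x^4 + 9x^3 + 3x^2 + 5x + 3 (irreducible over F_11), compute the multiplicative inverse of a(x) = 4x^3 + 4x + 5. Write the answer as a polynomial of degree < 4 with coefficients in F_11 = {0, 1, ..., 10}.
a(x)^(-1) ≡ x^3 + x^2 + 9x + 5 (mod f(x))

Since f is irreducible over F_11, F_11[x]/(f) is a field and a(x) ≠ 0 has an inverse. Apply the extended Euclidean algorithm to f(x) and a(x) in F_11[x]: f(x) = (3x + 5)·a(x) + (2x^2 + 3x);  a(x) = (2x + 8)·(2x^2 + 3x) + (2x + 5);  (2x^2 + 3x) = (x + 10)·(2x + 5) + (5). The last nonzero remainder is the constant 5 = gcd(f, a) in F_11. Back-substituting through the division chain expresses 5 = s(x)·a(x) + t(x)·f(x) with s(x) ≡ 5x^3 + 5x^2 + x + 3 (mod f), so (5x^3 + 5x^2 + x + 3)·a(x) ≡ 5 (mod f). Multiplying by 5^(-1) ≡ 9 in F_11 gives a(x)^(-1) ≡ 9·(5x^3 + 5x^2 + x + 3) ≡ x^3 + x^2 + 9x + 5 (mod f). Check: (4x^3 + 4x + 5)·(x^3 + x^2 + 9x + 5) = 4x^6 + 4x^5 + 7x^4 + 7x^3 + 8x^2 + 10x + 3 ≡ 1 (mod x^4 + 9x^3 + 3x^2 + 5x + 3).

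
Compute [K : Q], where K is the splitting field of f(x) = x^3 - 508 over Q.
[K : Q] = 6

The roots of x^3 - 508 are ∛508, ω∛508, ω^2∛508 where ω = e^(2πi/3) is a primitive cube root of unity, so K = Q(∛508, ω). Now [Q(∛508):Q] = 3 (since 508 is not a perfect cube, x^3 - 508 is irreducible) and [Q(ω):Q] = 2. Both 2 and 3 divide [K:Q], and [K:Q] ≤ 3·2 = 6, so [K:Q] = 6. (Equivalently: Q(∛508) ⊂ R but ω ∉ R, so [K : Q(∛508)] = 2.)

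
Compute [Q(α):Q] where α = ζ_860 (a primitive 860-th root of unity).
[Q(α):Q] = 336

The minimal polynomial of ζ_860 over Q is the 860-th cyclotomic polynomial Φ_860(x), which is irreducible over Q and has degree φ(860) = 336. Hence [Q(α):Q] = φ(860) = 336.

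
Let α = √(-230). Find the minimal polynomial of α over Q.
m_α(x) = x^2 + 230

α satisfies α^2 + 230 = 0, so x^2 + 230 annihilates α. Since d = -230 is squarefree and ≠ 1, it is not a perfect square in Q, so x^2 + 230 has no rational root and is therefore irreducible over Q (a degree-2 polynomial over a field is irreducible iff it has no root). Hence m_α(x) = x^2 + 230.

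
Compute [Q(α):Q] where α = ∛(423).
[Q(α):Q] = 3

The minimal polynomial of α is x^3 - 423, irreducible over Q since 423 is not a perfect cube (so x^3 - 423 has no rational root). Hence [Q(α):Q] = deg(m_α) = 3.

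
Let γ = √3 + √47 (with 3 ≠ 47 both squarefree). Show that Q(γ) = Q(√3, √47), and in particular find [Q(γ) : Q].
[Q(γ) : Q] = 4 (equivalently, Q(γ) = Q(√3, √47))

Obviously Q(γ) ⊆ Q(√3, √47), and [Q(√3, √47):Q] = 4 (since 3, 47 are distinct squarefree integers > 1 with 141 not a perfect square). To show equality we compute the minimal polynomial of γ. From γ = √3 + √47: γ^2 = 3 + 2√(141) + 47 = 50 + 2√(141), so γ^2 - 50 = 2√(141); squaring, (γ^2 - 50)^2 = 4·141, i.e. γ^4 - 100γ^2 + 2500 - 564 = 0, i.e. γ^4 - 100γ^2 + 1936 = 0. So γ is a root of x^4 - 100x^2 + 1936. This polynomial is irreducible over Q: it has no rational root (each ±√3 ± √47 is irrational), and any factorization into two quadratics over Q would force √(141) ∈ Q (pairing opposite roots) or √3, √47 ∈ Q (other pairings), all impossible. Hence [Q(γ):Q] = 4 = [Q(√3, √47):Q], so Q(γ) = Q(√3, √47).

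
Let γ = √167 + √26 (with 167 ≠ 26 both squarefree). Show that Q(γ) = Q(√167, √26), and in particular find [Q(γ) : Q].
[Q(γ) : Q] = 4 (equivalently, Q(γ) = Q(√167, √26))

Obviously Q(γ) ⊆ Q(√167, √26), and [Q(√167, √26):Q] = 4 (since 167, 26 are distinct squarefree integers > 1 with 4342 not a perfect square). To show equality we compute the minimal polynomial of γ. From γ = √167 + √26: γ^2 = 167 + 2√(4342) + 26 = 193 + 2√(4342), so γ^2 - 193 = 2√(4342); squaring, (γ^2 - 193)^2 = 4·4342, i.e. γ^4 - 386γ^2 + 37249 - 17368 = 0, i.e. γ^4 - 386γ^2 + 19881 = 0. So γ is a root of x^4 - 386x^2 + 19881. This polynomial is irreducible over Q: it has no rational root (each ±√167 ± √26 is irrational), and any factorization into two quadratics over Q would force √(4342) ∈ Q (pairing opposite roots) or √167, √26 ∈ Q (other pairings), all impossible. Hence [Q(γ):Q] = 4 = [Q(√167, √26):Q], so Q(γ) = Q(√167, √26).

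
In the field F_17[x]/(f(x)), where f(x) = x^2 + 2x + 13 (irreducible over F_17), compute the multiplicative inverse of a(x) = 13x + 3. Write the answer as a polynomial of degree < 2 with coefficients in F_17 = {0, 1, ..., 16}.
a(x)^(-1) ≡ 7x + 15 (mod f(x))

Since f is irreducible over F_17, F_17[x]/(f) is a field and a(x) ≠ 0 has an inverse. Apply the extended Euclidean algorithm to f(x) and a(x) in F_17[x]: f(x) = (4x + 11)·a(x) + (14). The last nonzero remainder is the constant 14 = gcd(f, a) in F_17. Back-substituting through the division chain expresses 14 = s(x)·a(x) + t(x)·f(x) with s(x) ≡ 13x + 6 (mod f), so (13x + 6)·a(x) ≡ 14 (mod f). Multiplying by 14^(-1) ≡ 11 in F_17 gives a(x)^(-1) ≡ 11·(13x + 6) ≡ 7x + 15 (mod f). Check: (13x + 3)·(7x + 15) = 6x^2 + 12x + 11 ≡ 1 (mod x^2 + 2x + 13).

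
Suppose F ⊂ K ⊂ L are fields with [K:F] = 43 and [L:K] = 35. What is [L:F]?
[L:F] = 1505

The tower law says that for any tower of field extensions F ⊂ K ⊂ L with finite degrees, [L:F] = [L:K] · [K:F]. Here this gives [L:F] = 35 · 43 = 1505.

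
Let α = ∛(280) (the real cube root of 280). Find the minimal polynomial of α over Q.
m_α(x) = x^3 - 280

α satisfies α^3 = 280, so x^3 - 280 annihilates α. By the rational root test, a rational root p/q (in lowest terms) of x^3 - 280 would satisfy p^3 = 280 q^3, forcing q = 1 and p^3 = 280; but 280 is not a perfect cube, contradiction. A monic cubic over Q with no rational root is irreducible (any nontrivial factorization would include a linear factor). Hence x^3 - 280 is the minimal polynomial of α, and in particular [Q(α):Q] = 3.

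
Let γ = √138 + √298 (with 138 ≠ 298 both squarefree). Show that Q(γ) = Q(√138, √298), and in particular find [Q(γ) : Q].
[Q(γ) : Q] = 4 (equivalently, Q(γ) = Q(√138, √298))

Obviously Q(γ) ⊆ Q(√138, √298), and [Q(√138, √298):Q] = 4 (since 138, 298 are distinct squarefree integers > 1 with 41124 not a perfect square). To show equality we compute the minimal polynomial of γ. From γ = √138 + √298: γ^2 = 138 + 2√(41124) + 298 = 436 + 2√(41124), so γ^2 - 436 = 2√(41124); squaring, (γ^2 - 436)^2 = 4·41124, i.e. γ^4 - 872γ^2 + 190096 - 164496 = 0, i.e. γ^4 - 872γ^2 + 25600 = 0. So γ is a root of x^4 - 872x^2 + 25600. This polynomial is irreducible over Q: it has no rational root (each ±√138 ± √298 is irrational), and any factorization into two quadratics over Q would force √(41124) ∈ Q (pairing opposite roots) or √138, √298 ∈ Q (other pairings), all impossible. Hence [Q(γ):Q] = 4 = [Q(√138, √298):Q], so Q(γ) = Q(√138, √298).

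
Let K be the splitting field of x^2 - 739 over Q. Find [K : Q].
[K : Q] = 2

f(x) = x^2 - 739 factors as (x - √739)(x + √739). The splitting field is K = Q(√739). Since 739 is squarefree and > 1, it is not a perfect square, so x^2 - 739 is irreducible over Q and [Q(√739) : Q] = 2. Hence [K : Q] = 2.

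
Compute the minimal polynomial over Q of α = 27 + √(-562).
m_α(x) = x^2 - 54x + 1291

From α - 27 = √(-562), squaring gives (α - 27)^2 = -562, i.e. α^2 - 54α + 729 = -562, so α^2 - 54α + 1291 = 0. The discriminant of x^2 - 54x + 1291 is (-54)^2 - 4·(1291) = 2916 - 5164 = -2248, and 4·(-562) is not a perfect square in Q since -562 is squarefree and ≠ 1. Hence x^2 - 54x + 1291 is irreducible over Q and is the minimal polynomial of α.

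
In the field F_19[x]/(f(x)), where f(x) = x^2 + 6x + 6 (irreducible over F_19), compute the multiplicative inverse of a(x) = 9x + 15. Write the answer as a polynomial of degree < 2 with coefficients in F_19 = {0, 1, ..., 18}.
a(x)^(-1) ≡ 7x + 5 (mod f(x))

Since f is irreducible over F_19, F_19[x]/(f) is a field and a(x) ≠ 0 has an inverse. Apply the extended Euclidean algorithm to f(x) and a(x) in F_19[x]: f(x) = (17x + 4)·a(x) + (3). The last nonzero remainder is the constant 3 = gcd(f, a) in F_19. Back-substituting through the division chain expresses 3 = s(x)·a(x) + t(x)·f(x) with s(x) ≡ 2x + 15 (mod f), so (2x + 15)·a(x) ≡ 3 (mod f). Multiplying by 3^(-1) ≡ 13 in F_19 gives a(x)^(-1) ≡ 13·(2x + 15) ≡ 7x + 5 (mod f). Check: (9x + 15)·(7x + 5) = 6x^2 + 17x + 18 ≡ 1 (mod x^2 + 6x + 6).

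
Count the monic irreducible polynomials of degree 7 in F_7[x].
There are 117648 monic irreducible polynomials of degree 7 over F_7

Each element of F_{7^7} that lies in no proper subfield is a root of exactly one monic irreducible of degree 7 over F_7, and each such polynomial has 7 distinct roots in F_{7^7}. By Möbius inversion the count is N_7(7) = (1/7) Σ_{d|7} μ(7/d) · 7^d = (1/7)(μ(7)·7^1 + μ(1)·7^7) = 823536/7 = 117648.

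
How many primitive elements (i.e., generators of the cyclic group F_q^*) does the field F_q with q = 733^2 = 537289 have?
There are φ(537288) = 175680 primitive elements

F_q^* is cyclic of order q - 1 = 537288. A cyclic group of order m has exactly φ(m) generators. Here m = 537288 = 2^3 · 3 · 61 · 367, so the number of primitive elements is φ(537288) = 175680.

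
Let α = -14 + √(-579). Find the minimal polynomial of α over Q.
m_α(x) = x^2 + 28x + 775

From α + 14 = √(-579), squaring gives (α + 14)^2 = -579, i.e. α^2 + 28α + 196 = -579, so α^2 + 28α + 775 = 0. The discriminant of x^2 + 28x + 775 is (28)^2 - 4·(775) = 784 - 3100 = -2316, and 4·(-579) is not a perfect square in Q since -579 is squarefree and ≠ 1. Hence x^2 + 28x + 775 is irreducible over Q and is the minimal polynomial of α.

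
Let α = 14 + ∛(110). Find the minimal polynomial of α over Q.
m_α(x) = x^3 - 42x^2 + 588x - 2854

Set β = α - 14 = ∛(110), so β^3 = 110. Then (α - 14)^3 - 110 = 0, i.e. α is a root of g(x) = (x - 14)^3 - 110 = x^3 - 42x^2 + 588x - 2854. Since g(x) = h(x - 14) where h(x) = x^3 - 110, and h is irreducible over Q (because 110 is not a perfect cube, so h has no rational root, and a monic cubic with no rational root is irreducible), g is also irreducible (irreducibility is preserved under the substitution x → x - 14). Hence m_α(x) = x^3 - 42x^2 + 588x - 2854.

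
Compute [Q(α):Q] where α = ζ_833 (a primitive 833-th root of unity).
[Q(α):Q] = 672

The minimal polynomial of ζ_833 over Q is the 833-th cyclotomic polynomial Φ_833(x), which is irreducible over Q and has degree φ(833) = 672. Hence [Q(α):Q] = φ(833) = 672.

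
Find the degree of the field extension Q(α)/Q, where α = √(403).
[Q(α):Q] = 2

[Q(α):Q] equals the degree of the minimal polynomial of α. Here α^2 = 403 and x^2 - 403 is irreducible (d = 403 is squarefree, ≠ 1, hence not a square), so deg(m_α) = 2. Thus [Q(α):Q] = 2.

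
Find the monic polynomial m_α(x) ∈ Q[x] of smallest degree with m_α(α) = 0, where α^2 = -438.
m_α(x) = x^2 + 438

α satisfies α^2 + 438 = 0, so x^2 + 438 annihilates α. Since d = -438 is squarefree and ≠ 1, it is not a perfect square in Q, so x^2 + 438 has no rational root and is therefore irreducible over Q (a degree-2 polynomial over a field is irreducible iff it has no root). Hence m_α(x) = x^2 + 438.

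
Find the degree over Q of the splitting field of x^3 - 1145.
[K : Q] = 6

The roots of x^3 - 1145 are ∛1145, ω∛1145, ω^2∛1145 where ω = e^(2πi/3) is a primitive cube root of unity, so K = Q(∛1145, ω). Now [Q(∛1145):Q] = 3 (since 1145 is not a perfect cube, x^3 - 1145 is irreducible) and [Q(ω):Q] = 2. Both 2 and 3 divide [K:Q], and [K:Q] ≤ 3·2 = 6, so [K:Q] = 6. (Equivalently: Q(∛1145) ⊂ R but ω ∉ R, so [K : Q(∛1145)] = 2.)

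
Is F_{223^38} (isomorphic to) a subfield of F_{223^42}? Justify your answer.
No: F_{223^38} is not a subfield of F_{223^42}

F_{p^m} embeds in F_{p^n} iff m | n. Here 38 ∤ 42 (since 42 = 1·38 + 4 with remainder 4 ≠ 0), so F_{223^38} is not a subfield of F_{223^42}. Equivalently: if it were, the tower law would give 38 = [F_{223^38}:F_223] dividing [F_{223^42}:F_223] = 42, contradiction.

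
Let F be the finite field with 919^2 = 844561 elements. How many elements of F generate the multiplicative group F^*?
There are φ(844560) = 202752 primitive elements

F_q^* is cyclic of order q - 1 = 844560. A cyclic group of order m has exactly φ(m) generators. Here m = 844560 = 2^4 · 3^3 · 5 · 17 · 23, so the number of primitive elements is φ(844560) = 202752.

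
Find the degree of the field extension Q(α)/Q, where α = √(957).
[Q(α):Q] = 2

[Q(α):Q] equals the degree of the minimal polynomial of α. Here α^2 = 957 and x^2 - 957 is irreducible (d = 957 is squarefree, ≠ 1, hence not a square), so deg(m_α) = 2. Thus [Q(α):Q] = 2.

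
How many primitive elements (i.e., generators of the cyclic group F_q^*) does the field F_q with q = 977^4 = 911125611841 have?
There are φ(911125611840) = 232906752000 primitive elements

F_q^* is cyclic of order q - 1 = 911125611840. A cyclic group of order m has exactly φ(m) generators. Here m = 911125611840 = 2^6 · 3 · 5 · 53 · 61 · 163 · 1801, so the number of primitive elements is φ(911125611840) = 232906752000.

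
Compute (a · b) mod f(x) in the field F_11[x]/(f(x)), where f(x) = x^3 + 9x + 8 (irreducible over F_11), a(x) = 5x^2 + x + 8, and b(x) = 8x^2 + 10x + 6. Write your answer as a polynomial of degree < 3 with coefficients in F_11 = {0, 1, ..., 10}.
a · b ≡ 8x^2 + 3x + 2 (mod f(x))

Multiply in F_11[x]: a(x)·b(x) = (5x^2 + x + 8)·(8x^2 + 10x + 6) = 7x^4 + 3x^3 + 5x^2 + 9x + 4. This has degree ≥ 3, so divide by f(x) over F_11: 7x^4 + 3x^3 + 5x^2 + 9x + 4 = (7x + 3)·(x^3 + 9x + 8) + (8x^2 + 3x + 2). Hence a·b ≡ 8x^2 + 3x + 2 (mod f). (F_11[x]/(f) is a field with 11^3 = 1331 elements since f is irreducible of degree 3.)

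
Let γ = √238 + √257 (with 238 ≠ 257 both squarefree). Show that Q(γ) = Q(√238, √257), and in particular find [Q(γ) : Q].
[Q(γ) : Q] = 4 (equivalently, Q(γ) = Q(√238, √257))

Obviously Q(γ) ⊆ Q(√238, √257), and [Q(√238, √257):Q] = 4 (since 238, 257 are distinct squarefree integers > 1 with 61166 not a perfect square). To show equality we compute the minimal polynomial of γ. From γ = √238 + √257: γ^2 = 238 + 2√(61166) + 257 = 495 + 2√(61166), so γ^2 - 495 = 2√(61166); squaring, (γ^2 - 495)^2 = 4·61166, i.e. γ^4 - 990γ^2 + 245025 - 244664 = 0, i.e. γ^4 - 990γ^2 + 361 = 0. So γ is a root of x^4 - 990x^2 + 361. This polynomial is irreducible over Q: it has no rational root (each ±√238 ± √257 is irrational), and any factorization into two quadratics over Q would force √(61166) ∈ Q (pairing opposite roots) or √238, √257 ∈ Q (other pairings), all impossible. Hence [Q(γ):Q] = 4 = [Q(√238, √257):Q], so Q(γ) = Q(√238, √257).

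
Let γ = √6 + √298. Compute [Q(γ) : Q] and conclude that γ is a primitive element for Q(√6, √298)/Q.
[Q(γ) : Q] = 4 (equivalently, Q(γ) = Q(√6, √298))

Obviously Q(γ) ⊆ Q(√6, √298), and [Q(√6, √298):Q] = 4 (since 6, 298 are distinct squarefree integers > 1 with 1788 not a perfect square). To show equality we compute the minimal polynomial of γ. From γ = √6 + √298: γ^2 = 6 + 2√(1788) + 298 = 304 + 2√(1788), so γ^2 - 304 = 2√(1788); squaring, (γ^2 - 304)^2 = 4·1788, i.e. γ^4 - 608γ^2 + 92416 - 7152 = 0, i.e. γ^4 - 608γ^2 + 85264 = 0. So γ is a root of x^4 - 608x^2 + 85264. This polynomial is irreducible over Q: it has no rational root (each ±√6 ± √298 is irrational), and any factorization into two quadratics over Q would force √(1788) ∈ Q (pairing opposite roots) or √6, √298 ∈ Q (other pairings), all impossible. Hence [Q(γ):Q] = 4 = [Q(√6, √298):Q], so Q(γ) = Q(√6, √298).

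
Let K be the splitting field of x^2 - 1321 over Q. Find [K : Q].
[K : Q] = 2

f(x) = x^2 - 1321 factors as (x - √1321)(x + √1321). The splitting field is K = Q(√1321). Since 1321 is squarefree and > 1, it is not a perfect square, so x^2 - 1321 is irreducible over Q and [Q(√1321) : Q] = 2. Hence [K : Q] = 2.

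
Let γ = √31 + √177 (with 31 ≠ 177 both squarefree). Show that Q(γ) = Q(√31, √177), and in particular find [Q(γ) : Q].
[Q(γ) : Q] = 4 (equivalently, Q(γ) = Q(√31, √177))

Obviously Q(γ) ⊆ Q(√31, √177), and [Q(√31, √177):Q] = 4 (since 31, 177 are distinct squarefree integers > 1 with 5487 not a perfect square). To show equality we compute the minimal polynomial of γ. From γ = √31 + √177: γ^2 = 31 + 2√(5487) + 177 = 208 + 2√(5487), so γ^2 - 208 = 2√(5487); squaring, (γ^2 - 208)^2 = 4·5487, i.e. γ^4 - 416γ^2 + 43264 - 21948 = 0, i.e. γ^4 - 416γ^2 + 21316 = 0. So γ is a root of x^4 - 416x^2 + 21316. This polynomial is irreducible over Q: it has no rational root (each ±√31 ± √177 is irrational), and any factorization into two quadratics over Q would force √(5487) ∈ Q (pairing opposite roots) or √31, √177 ∈ Q (other pairings), all impossible. Hence [Q(γ):Q] = 4 = [Q(√31, √177):Q], so Q(γ) = Q(√31, √177).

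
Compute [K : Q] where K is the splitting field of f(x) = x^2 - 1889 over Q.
[K : Q] = 2

f(x) = x^2 - 1889 factors as (x - √1889)(x + √1889). The splitting field is K = Q(√1889). Since 1889 is squarefree and > 1, it is not a perfect square, so x^2 - 1889 is irreducible over Q and [Q(√1889) : Q] = 2. Hence [K : Q] = 2.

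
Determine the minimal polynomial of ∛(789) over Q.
m_α(x) = x^3 - 789

α satisfies α^3 = 789, so x^3 - 789 annihilates α. By the rational root test, a rational root p/q (in lowest terms) of x^3 - 789 would satisfy p^3 = 789 q^3, forcing q = 1 and p^3 = 789; but 789 is not a perfect cube, contradiction. A monic cubic over Q with no rational root is irreducible (any nontrivial factorization would include a linear factor). Hence x^3 - 789 is the minimal polynomial of α, and in particular [Q(α):Q] = 3.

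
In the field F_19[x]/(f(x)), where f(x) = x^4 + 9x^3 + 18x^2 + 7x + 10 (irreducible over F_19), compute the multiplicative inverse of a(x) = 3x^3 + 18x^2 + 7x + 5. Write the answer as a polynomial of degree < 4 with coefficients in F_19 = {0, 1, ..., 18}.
a(x)^(-1) ≡ 11x^3 + 14x^2 + 14x + 14 (mod f(x))

Since f is irreducible over F_19, F_19[x]/(f) is a field and a(x) ≠ 0 has an inverse. Apply the extended Euclidean algorithm to f(x) and a(x) in F_19[x]: f(x) = (13x + 1)·a(x) + (4x^2 + 11x + 5);  a(x) = (15x + 6)·(4x^2 + 11x + 5) + (18x + 13);  (4x^2 + 11x + 5) = (15x + 13)·(18x + 13) + (7). The last nonzero remainder is the constant 7 = gcd(f, a) in F_19. Back-substituting through the division chain expresses 7 = s(x)·a(x) + t(x)·f(x) with s(x) ≡ x^3 + 3x^2 + 3x + 3 (mod f), so (x^3 + 3x^2 + 3x + 3)·a(x) ≡ 7 (mod f). Multiplying by 7^(-1) ≡ 11 in F_19 gives a(x)^(-1) ≡ 11·(x^3 + 3x^2 + 3x + 3) ≡ 11x^3 + 14x^2 + 14x + 14 (mod f). Check: (3x^3 + 18x^2 + 7x + 5)·(11x^3 + 14x^2 + 14x + 14) = 14x^6 + 12x^5 + 10x^4 + 10x^3 + 2x^2 + 16x + 13 ≡ 1 (mod x^4 + 9x^3 + 18x^2 + 7x + 10).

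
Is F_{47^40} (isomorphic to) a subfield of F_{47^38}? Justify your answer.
No: F_{47^40} is not a subfield of F_{47^38}

F_{p^m} embeds in F_{p^n} iff m | n. Here 40 ∤ 38 (since 38 = 0·40 + 38 with remainder 38 ≠ 0), so F_{47^40} is not a subfield of F_{47^38}. Equivalently: if it were, the tower law would give 40 = [F_{47^40}:F_47] dividing [F_{47^38}:F_47] = 38, contradiction.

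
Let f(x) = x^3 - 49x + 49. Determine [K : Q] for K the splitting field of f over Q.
[K : Q] = 3

By the rational root test, any rational root of the monic integer polynomial f(x) = x^3 - 49x + 49 must be an integer dividing the constant term 49, i.e. one of ±{1, 7, 49}. Evaluating: f(1) = 1, f(-1) = 97, f(7) = 49, f(-7) = 49, f(49) = 115297, f(-49) = -115199; none is 0, so f has no rational root and is therefore irreducible over Q (a cubic with no linear factor over a field is irreducible). For an irreducible cubic, the Galois group is A_3 or S_3 according as the discriminant disc(f) = -4a^3 - 27b^2 = -4·(-49)^3 - 27·(49)^2 = 405769 is or is not a square in Q. Here disc(f) = 405769 = 637^2 is a perfect square in Q, so the Galois group of f over Q is contained in A_3, hence equals A_3 (cyclic of order 3). The splitting field has degree |A_3| = 3 over Q, so [K : Q] = 3.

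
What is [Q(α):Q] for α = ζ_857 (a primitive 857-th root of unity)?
[Q(α):Q] = 856

The minimal polynomial of ζ_857 over Q is the 857-th cyclotomic polynomial Φ_857(x), which is irreducible over Q and has degree φ(857) = 856. Hence [Q(α):Q] = φ(857) = 856.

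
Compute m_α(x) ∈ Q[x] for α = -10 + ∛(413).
m_α(x) = x^3 + 30x^2 + 300x + 587

Set β = α + 10 = ∛(413), so β^3 = 413. Then (α + 10)^3 - 413 = 0, i.e. α is a root of g(x) = (x + 10)^3 - 413 = x^3 + 30x^2 + 300x + 587. Since g(x) = h(x + 10) where h(x) = x^3 - 413, and h is irreducible over Q (because 413 is not a perfect cube, so h has no rational root, and a monic cubic with no rational root is irreducible), g is also irreducible (irreducibility is preserved under the substitution x → x + 10). Hence m_α(x) = x^3 + 30x^2 + 300x + 587.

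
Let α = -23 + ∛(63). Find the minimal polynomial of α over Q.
m_α(x) = x^3 + 69x^2 + 1587x + 12104

Set β = α + 23 = ∛(63), so β^3 = 63. Then (α + 23)^3 - 63 = 0, i.e. α is a root of g(x) = (x + 23)^3 - 63 = x^3 + 69x^2 + 1587x + 12104. Since g(x) = h(x + 23) where h(x) = x^3 - 63, and h is irreducible over Q (because 63 is not a perfect cube, so h has no rational root, and a monic cubic with no rational root is irreducible), g is also irreducible (irreducibility is preserved under the substitution x → x + 23). Hence m_α(x) = x^3 + 69x^2 + 1587x + 12104.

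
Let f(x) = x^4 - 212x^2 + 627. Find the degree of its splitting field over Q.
[K : Q] = 4

Solving the quadratic in x^2: x^2 = (212 ± √(212^2 - 4·627))/2 = (212 ± √42436)/2 = (212 ± 206)/2, giving x^2 = 3 or x^2 = 209. So f(x) = (x^2 - 3)(x^2 - 209) and the roots of f are ±√3, ±√209. Hence the splitting field is K = Q(√3, √209). Since 3 and 209 are distinct squarefree integers > 1, their product 627 is not a perfect square, so √209 ∉ Q(√3). By the tower law [K:Q] = [Q(√3,√209):Q(√3)] · [Q(√3):Q] = 2 · 2 = 4.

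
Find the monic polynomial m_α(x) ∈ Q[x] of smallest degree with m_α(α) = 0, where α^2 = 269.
m_α(x) = x^2 - 269

α satisfies α^2 - 269 = 0, so x^2 - 269 annihilates α. Since d = 269 is squarefree and ≠ 1, it is not a perfect square in Q, so x^2 - 269 has no rational root and is therefore irreducible over Q (a degree-2 polynomial over a field is irreducible iff it has no root). Hence m_α(x) = x^2 - 269.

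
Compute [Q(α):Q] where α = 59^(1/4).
[Q(α):Q] = 4

α is a root of x^4 - 59. By Eisenstein's criterion at the prime p = 59 (which divides the constant term 59 but p^2 = 3481 does not, since 59 is squarefree), x^4 - 59 is irreducible over Q. Hence [Q(α):Q] = 4.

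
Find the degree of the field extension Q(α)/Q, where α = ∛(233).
[Q(α):Q] = 3

The minimal polynomial of α is x^3 - 233, irreducible over Q since 233 is not a perfect cube (so x^3 - 233 has no rational root). Hence [Q(α):Q] = deg(m_α) = 3.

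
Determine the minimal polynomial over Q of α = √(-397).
m_α(x) = x^2 + 397

α satisfies α^2 + 397 = 0, so x^2 + 397 annihilates α. Since d = -397 is squarefree and ≠ 1, it is not a perfect square in Q, so x^2 + 397 has no rational root and is therefore irreducible over Q (a degree-2 polynomial over a field is irreducible iff it has no root). Hence m_α(x) = x^2 + 397.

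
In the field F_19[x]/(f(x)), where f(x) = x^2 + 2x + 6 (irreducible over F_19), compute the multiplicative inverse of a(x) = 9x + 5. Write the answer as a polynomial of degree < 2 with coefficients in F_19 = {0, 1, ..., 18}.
a(x)^(-1) ≡ 16x + 2 (mod f(x))

Since f is irreducible over F_19, F_19[x]/(f) is a field and a(x) ≠ 0 has an inverse. Apply the extended Euclidean algorithm to f(x) and a(x) in F_19[x]: f(x) = (17x + 14)·a(x) + (12). The last nonzero remainder is the constant 12 = gcd(f, a) in F_19. Back-substituting through the division chain expresses 12 = s(x)·a(x) + t(x)·f(x) with s(x) ≡ 2x + 5 (mod f), so (2x + 5)·a(x) ≡ 12 (mod f). Multiplying by 12^(-1) ≡ 8 in F_19 gives a(x)^(-1) ≡ 8·(2x + 5) ≡ 16x + 2 (mod f). Check: (9x + 5)·(16x + 2) = 11x^2 + 3x + 10 ≡ 1 (mod x^2 + 2x + 6).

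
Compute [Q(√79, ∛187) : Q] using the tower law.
[Q(√79, ∛187) : Q] = 6

Let L = Q(√79, ∛187). Since Q(√79) ⊂ L and [Q(√79):Q] = 2, the tower law gives 2 | [L:Q]. Likewise Q(∛187) ⊂ L with [Q(∛187):Q] = 3 (because 187 is not a perfect cube), so 3 | [L:Q]. As gcd(2,3) = 1, [L:Q] is divisible by 6. Conversely L is generated over Q by √79 and ∛187, so [L:Q] ≤ 2·3 = 6. Therefore [Q(√79, ∛187) : Q] = 6.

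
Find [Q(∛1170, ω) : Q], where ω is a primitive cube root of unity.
[Q(∛1170, ω) : Q] = 6

[Q(∛1170):Q] = 3 (min poly x^3 - 1170, irreducible since 1170 is not a perfect cube). [Q(ω):Q] = 2 (min poly x^2 + x + 1). Since Q(∛1170) ⊂ R and ω ∉ R, we have ω ∉ Q(∛1170), so x^2 + x + 1 remains irreducible over Q(∛1170) and [Q(∛1170, ω) : Q(∛1170)] = 2. By the tower law, [Q(∛1170, ω) : Q] = 3 · 2 = 6. (In fact Q(∛1170, ω) is the splitting field of x^3 - 1170 over Q.)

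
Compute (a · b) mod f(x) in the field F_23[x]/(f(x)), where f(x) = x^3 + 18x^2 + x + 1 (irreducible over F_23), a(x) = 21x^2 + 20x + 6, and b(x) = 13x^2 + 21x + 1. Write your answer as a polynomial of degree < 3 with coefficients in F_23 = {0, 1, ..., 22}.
a · b ≡ 19x^2 + 15x + 10 (mod f(x))

Multiply in F_23[x]: a(x)·b(x) = (21x^2 + 20x + 6)·(13x^2 + 21x + 1) = 20x^4 + 11x^3 + 13x^2 + 8x + 6. This has degree ≥ 3, so divide by f(x) over F_23: 20x^4 + 11x^3 + 13x^2 + 8x + 6 = (20x + 19)·(x^3 + 18x^2 + x + 1) + (19x^2 + 15x + 10). Hence a·b ≡ 19x^2 + 15x + 10 (mod f). (F_23[x]/(f) is a field with 23^3 = 12167 elements since f is irreducible of degree 3.)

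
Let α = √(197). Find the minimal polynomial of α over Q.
m_α(x) = x^2 - 197

α satisfies α^2 - 197 = 0, so x^2 - 197 annihilates α. Since d = 197 is squarefree and ≠ 1, it is not a perfect square in Q, so x^2 - 197 has no rational root and is therefore irreducible over Q (a degree-2 polynomial over a field is irreducible iff it has no root). Hence m_α(x) = x^2 - 197.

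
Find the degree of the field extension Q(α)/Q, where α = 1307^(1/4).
[Q(α):Q] = 4

α is a root of x^4 - 1307. By Eisenstein's criterion at the prime p = 1307 (which divides the constant term 1307 but p^2 = 1708249 does not, since 1307 is squarefree), x^4 - 1307 is irreducible over Q. Hence [Q(α):Q] = 4.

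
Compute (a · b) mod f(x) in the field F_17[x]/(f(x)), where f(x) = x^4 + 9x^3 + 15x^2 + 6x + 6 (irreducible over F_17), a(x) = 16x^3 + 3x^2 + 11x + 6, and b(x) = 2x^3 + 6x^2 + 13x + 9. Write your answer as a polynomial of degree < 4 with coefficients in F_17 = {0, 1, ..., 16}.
a · b ≡ 13x^3 + 2x^2 + 2x + 4 (mod f(x))

Multiply in F_17[x]: a(x)·b(x) = (16x^3 + 3x^2 + 11x + 6)·(2x^3 + 6x^2 + 13x + 9) = 15x^6 + 10x^4 + 6x^3 + 2x^2 + 7x + 3. This has degree ≥ 4, so divide by f(x) over F_17: 15x^6 + 10x^4 + 6x^3 + 2x^2 + 7x + 3 = (15x^2 + x + 14)·(x^4 + 9x^3 + 15x^2 + 6x + 6) + (13x^3 + 2x^2 + 2x + 4). Hence a·b ≡ 13x^3 + 2x^2 + 2x + 4 (mod f). (F_17[x]/(f) is a field with 17^4 = 83521 elements since f is irreducible of degree 4.)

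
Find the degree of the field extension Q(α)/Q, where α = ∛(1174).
[Q(α):Q] = 3

The minimal polynomial of α is x^3 - 1174, irreducible over Q since 1174 is not a perfect cube (so x^3 - 1174 has no rational root). Hence [Q(α):Q] = deg(m_α) = 3.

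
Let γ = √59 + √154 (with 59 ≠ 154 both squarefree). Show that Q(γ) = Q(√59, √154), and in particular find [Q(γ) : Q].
[Q(γ) : Q] = 4 (equivalently, Q(γ) = Q(√59, √154))

Obviously Q(γ) ⊆ Q(√59, √154), and [Q(√59, √154):Q] = 4 (since 59, 154 are distinct squarefree integers > 1 with 9086 not a perfect square). To show equality we compute the minimal polynomial of γ. From γ = √59 + √154: γ^2 = 59 + 2√(9086) + 154 = 213 + 2√(9086), so γ^2 - 213 = 2√(9086); squaring, (γ^2 - 213)^2 = 4·9086, i.e. γ^4 - 426γ^2 + 45369 - 36344 = 0, i.e. γ^4 - 426γ^2 + 9025 = 0. So γ is a root of x^4 - 426x^2 + 9025. This polynomial is irreducible over Q: it has no rational root (each ±√59 ± √154 is irrational), and any factorization into two quadratics over Q would force √(9086) ∈ Q (pairing opposite roots) or √59, √154 ∈ Q (other pairings), all impossible. Hence [Q(γ):Q] = 4 = [Q(√59, √154):Q], so Q(γ) = Q(√59, √154).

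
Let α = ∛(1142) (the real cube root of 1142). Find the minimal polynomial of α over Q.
m_α(x) = x^3 - 1142

α satisfies α^3 = 1142, so x^3 - 1142 annihilates α. By the rational root test, a rational root p/q (in lowest terms) of x^3 - 1142 would satisfy p^3 = 1142 q^3, forcing q = 1 and p^3 = 1142; but 1142 is not a perfect cube, contradiction. A monic cubic over Q with no rational root is irreducible (any nontrivial factorization would include a linear factor). Hence x^3 - 1142 is the minimal polynomial of α, and in particular [Q(α):Q] = 3.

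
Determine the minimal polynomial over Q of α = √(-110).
m_α(x) = x^2 + 110

α satisfies α^2 + 110 = 0, so x^2 + 110 annihilates α. Since d = -110 is squarefree and ≠ 1, it is not a perfect square in Q, so x^2 + 110 has no rational root and is therefore irreducible over Q (a degree-2 polynomial over a field is irreducible iff it has no root). Hence m_α(x) = x^2 + 110.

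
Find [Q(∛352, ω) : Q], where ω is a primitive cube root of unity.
[Q(∛352, ω) : Q] = 6

[Q(∛352):Q] = 3 (min poly x^3 - 352, irreducible since 352 is not a perfect cube). [Q(ω):Q] = 2 (min poly x^2 + x + 1). Since Q(∛352) ⊂ R and ω ∉ R, we have ω ∉ Q(∛352), so x^2 + x + 1 remains irreducible over Q(∛352) and [Q(∛352, ω) : Q(∛352)] = 2. By the tower law, [Q(∛352, ω) : Q] = 3 · 2 = 6. (In fact Q(∛352, ω) is the splitting field of x^3 - 352 over Q.)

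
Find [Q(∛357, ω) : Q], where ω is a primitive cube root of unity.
[Q(∛357, ω) : Q] = 6

[Q(∛357):Q] = 3 (min poly x^3 - 357, irreducible since 357 is not a perfect cube). [Q(ω):Q] = 2 (min poly x^2 + x + 1). Since Q(∛357) ⊂ R and ω ∉ R, we have ω ∉ Q(∛357), so x^2 + x + 1 remains irreducible over Q(∛357) and [Q(∛357, ω) : Q(∛357)] = 2. By the tower law, [Q(∛357, ω) : Q] = 3 · 2 = 6. (In fact Q(∛357, ω) is the splitting field of x^3 - 357 over Q.)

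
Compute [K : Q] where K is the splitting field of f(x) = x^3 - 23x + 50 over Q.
[K : Q] = 6

By the rational root test, any rational root of the monic integer polynomial f(x) = x^3 - 23x + 50 must be an integer dividing the constant term 50, i.e. one of ±{1, 2, 5, 10, 25, 50}. Evaluating: f(1) = 28, f(-1) = 72, f(2) = 12, f(-2) = 88, f(5) = 60, f(-5) = 40, f(10) = 820, f(-10) = -720, f(25) = 15100, f(-25) = -15000, f(50) = 123900, f(-50) = -123800; none is 0, so f has no rational root and is therefore irreducible over Q (a cubic with no linear factor over a field is irreducible). For an irreducible cubic, the Galois group is A_3 or S_3 according as the discriminant disc(f) = -4a^3 - 27b^2 = -4·(-23)^3 - 27·(50)^2 = -18832 is or is not a square in Q. Here disc(f) = -18832 is not a perfect square in Q, so the Galois group of f over Q is not contained in A_3 and must be all of S_3. The splitting field has degree |S_3| = 6 over Q, so [K : Q] = 6.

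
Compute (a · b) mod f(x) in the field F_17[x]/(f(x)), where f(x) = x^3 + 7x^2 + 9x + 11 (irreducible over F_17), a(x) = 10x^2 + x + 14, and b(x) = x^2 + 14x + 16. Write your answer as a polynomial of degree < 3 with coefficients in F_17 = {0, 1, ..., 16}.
a · b ≡ 9x^2 + 7x + 4 (mod f(x))

Multiply in F_17[x]: a(x)·b(x) = (10x^2 + x + 14)·(x^2 + 14x + 16) = 10x^4 + 5x^3 + x^2 + 8x + 3. This has degree ≥ 3, so divide by f(x) over F_17: 10x^4 + 5x^3 + x^2 + 8x + 3 = (10x + 3)·(x^3 + 7x^2 + 9x + 11) + (9x^2 + 7x + 4). Hence a·b ≡ 9x^2 + 7x + 4 (mod f). (F_17[x]/(f) is a field with 17^3 = 4913 elements since f is irreducible of degree 3.)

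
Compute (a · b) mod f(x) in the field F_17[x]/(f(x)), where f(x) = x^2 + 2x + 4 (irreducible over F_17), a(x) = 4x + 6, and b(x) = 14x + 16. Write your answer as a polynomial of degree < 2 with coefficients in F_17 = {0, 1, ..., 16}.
a · b ≡ 2x + 8 (mod f(x))

Multiply in F_17[x]: a(x)·b(x) = (4x + 6)·(14x + 16) = 5x^2 + 12x + 11. This has degree ≥ 2, so divide by f(x) over F_17: 5x^2 + 12x + 11 = (5)·(x^2 + 2x + 4) + (2x + 8). Hence a·b ≡ 2x + 8 (mod f). (F_17[x]/(f) is a field with 17^2 = 289 elements since f is irreducible of degree 2.)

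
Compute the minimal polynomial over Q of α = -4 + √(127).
m_α(x) = x^2 + 8x - 111

From α + 4 = √(127), squaring gives (α + 4)^2 = 127, i.e. α^2 + 8α + 16 = 127, so α^2 + 8α - 111 = 0. The discriminant of x^2 + 8x - 111 is (8)^2 - 4·(-111) = 64 + 444 = 508, and 4·(127) is not a perfect square in Q since 127 is squarefree and ≠ 1. Hence x^2 + 8x - 111 is irreducible over Q and is the minimal polynomial of α.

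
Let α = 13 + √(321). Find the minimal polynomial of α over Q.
m_α(x) = x^2 - 26x - 152

From α - 13 = √(321), squaring gives (α - 13)^2 = 321, i.e. α^2 - 26α + 169 = 321, so α^2 - 26α - 152 = 0. The discriminant of x^2 - 26x - 152 is (-26)^2 - 4·(-152) = 676 + 608 = 1284, and 4·(321) is not a perfect square in Q since 321 is squarefree and ≠ 1. Hence x^2 - 26x - 152 is irreducible over Q and is the minimal polynomial of α.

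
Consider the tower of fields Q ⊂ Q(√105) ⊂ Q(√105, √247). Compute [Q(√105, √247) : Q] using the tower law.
[Q(√105, √247) : Q] = 4

[Q(√105):Q] = 2 (min poly x^2 - 105, irreducible since 105 is squarefree > 1). For the top step, suppose √247 ∈ Q(√105), say √247 = c + d√105 with c, d ∈ Q. Squaring: 247 = c^2 + 105d^2 + 2cd√105. Since √105 ∉ Q this forces 2cd = 0. If d = 0 then √247 = c ∈ Q, contradicting 247 squarefree > 1. If c = 0 then 247 = 105d^2, so 105·247 = (105d)^2 is a perfect square in Q — but 105·247 = 25935 is not a perfect square (since 105 and 247 are distinct squarefree integers). Contradiction. Hence √247 ∉ Q(√105), so x^2 - 247 stays irreducible over Q(√105) and [Q(√105, √247) : Q(√105)] = 2. By the tower law, [Q(√105, √247) : Q] = 2 · 2 = 4.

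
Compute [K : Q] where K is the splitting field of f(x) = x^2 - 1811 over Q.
[K : Q] = 2

f(x) = x^2 - 1811 factors as (x - √1811)(x + √1811). The splitting field is K = Q(√1811). Since 1811 is squarefree and > 1, it is not a perfect square, so x^2 - 1811 is irreducible over Q and [Q(√1811) : Q] = 2. Hence [K : Q] = 2.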